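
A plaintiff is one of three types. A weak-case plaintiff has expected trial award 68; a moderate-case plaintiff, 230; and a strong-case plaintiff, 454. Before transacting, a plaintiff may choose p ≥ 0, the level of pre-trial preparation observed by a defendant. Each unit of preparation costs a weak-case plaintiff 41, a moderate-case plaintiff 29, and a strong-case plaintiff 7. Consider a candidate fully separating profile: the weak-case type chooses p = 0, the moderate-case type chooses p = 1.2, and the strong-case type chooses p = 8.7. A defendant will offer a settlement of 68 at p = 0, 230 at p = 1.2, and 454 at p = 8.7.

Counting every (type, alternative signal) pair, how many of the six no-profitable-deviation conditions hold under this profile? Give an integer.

Moderate-case (own payoff 230 − 29×1.2 = 195.2): to p=0 gives 68 → no gain ✓; to p=8.7 gives 454 − 29×8.7 = 201.7 → profitable ✗.
Strong-case (own payoff 454 − 7×8.7 = 393.1): to p=0 gives 68 → no gain ✓; to p=1.2 gives 230 − 7×1.2 = 221.6 → no gain ✓.
Weak-case (own payoff 68): to p=1.2 gives 230 − 41×1.2 = 180.8 → profitable ✗; to p=8.7 gives 454 − 41×8.7 = 97.3 → profitable ✗.
3 of the 6 constraints hold; not an equilibrium.

3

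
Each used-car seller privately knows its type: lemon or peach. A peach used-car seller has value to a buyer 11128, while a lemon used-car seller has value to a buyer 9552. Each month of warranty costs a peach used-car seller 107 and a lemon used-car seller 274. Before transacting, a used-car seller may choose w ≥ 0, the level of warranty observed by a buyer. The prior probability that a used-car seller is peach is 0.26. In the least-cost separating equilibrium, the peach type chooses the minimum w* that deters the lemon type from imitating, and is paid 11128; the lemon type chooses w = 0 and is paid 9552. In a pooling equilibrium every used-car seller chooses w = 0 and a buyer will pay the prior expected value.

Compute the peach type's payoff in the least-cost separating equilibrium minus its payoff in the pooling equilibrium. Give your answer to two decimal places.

Least-cost separating signal: w* solves 9552 = 11128 − 274·w*, so w* = (11128 − 9552)/274 ≈ 5.7518.
Peach type's separating payoff: 11128 − 107 × w* = 11128 − 107 × (11128 − 9552)/274 = 11128 − 168632/274 ≈ 10512.5547.
Pooling payoff: 0.26 × 11128 + 0.74 × 9552 = 9961.76.
Difference: 10512.5547 − 9961.76 = 550.7947, i.e. 550.79 to two decimal places.
The peach type prefers to separate.

550.79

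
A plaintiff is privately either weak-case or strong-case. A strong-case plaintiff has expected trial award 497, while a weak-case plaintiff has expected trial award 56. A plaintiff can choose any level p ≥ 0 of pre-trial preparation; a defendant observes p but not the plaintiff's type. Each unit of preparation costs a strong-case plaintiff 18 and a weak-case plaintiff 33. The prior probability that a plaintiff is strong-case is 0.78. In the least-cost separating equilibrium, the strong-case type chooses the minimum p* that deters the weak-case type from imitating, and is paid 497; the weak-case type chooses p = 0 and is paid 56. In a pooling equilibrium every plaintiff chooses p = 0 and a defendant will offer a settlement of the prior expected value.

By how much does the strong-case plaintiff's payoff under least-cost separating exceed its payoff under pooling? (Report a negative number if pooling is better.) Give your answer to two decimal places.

-143.53

Least-cost separating signal: p* solves 56 = 497 − 33·p*, so p* = (497 − 56)/33 ≈ 13.3636.
Strong-case type's separating payoff: 497 − 18 × p* = 497 − 18 × (497 − 56)/33 = 497 − 7938/33 ≈ 256.4545.
Pooling payoff: 0.78 × 497 + 0.22 × 56 = 399.98.
Difference: 256.4545 − 399.98 = -143.5255, i.e. -143.53 to two decimal places.
The strong-case type would prefer the pooling outcome.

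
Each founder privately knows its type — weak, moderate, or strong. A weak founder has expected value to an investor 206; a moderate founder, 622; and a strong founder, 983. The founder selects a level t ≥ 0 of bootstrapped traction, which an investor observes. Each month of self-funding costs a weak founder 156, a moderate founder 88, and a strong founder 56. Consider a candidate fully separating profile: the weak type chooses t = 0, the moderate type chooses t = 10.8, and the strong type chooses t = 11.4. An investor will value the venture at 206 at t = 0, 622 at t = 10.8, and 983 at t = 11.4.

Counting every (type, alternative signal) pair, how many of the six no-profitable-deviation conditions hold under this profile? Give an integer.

Strong (own payoff 983 − 56×11.4 = 344.6): to t=0 gives 206 → no gain ✓; to t=10.8 gives 622 − 56×10.8 = 17.2 → no gain ✓.
Moderate (own payoff 622 − 88×10.8 = -328.4): to t=0 gives 206 → profitable ✗; to t=11.4 gives 983 − 88×11.4 = -20.2 → profitable ✗.
Weak (own payoff 206): to t=10.8 gives 622 − 156×10.8 = -1062.8 → no gain ✓; to t=11.4 gives 983 − 156×11.4 = -795.4 → no gain ✓.
4 of the 6 constraints hold; not an equilibrium.

4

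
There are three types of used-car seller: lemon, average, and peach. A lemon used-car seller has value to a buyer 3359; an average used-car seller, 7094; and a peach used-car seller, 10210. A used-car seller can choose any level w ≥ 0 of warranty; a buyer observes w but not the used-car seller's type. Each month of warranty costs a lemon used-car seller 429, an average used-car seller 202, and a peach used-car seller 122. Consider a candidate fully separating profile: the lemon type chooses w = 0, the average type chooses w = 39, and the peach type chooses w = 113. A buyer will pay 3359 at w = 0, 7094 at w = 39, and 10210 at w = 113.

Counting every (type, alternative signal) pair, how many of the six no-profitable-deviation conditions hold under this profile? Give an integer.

3

Average (own payoff 7094 − 202×39 = -784): to w=0 gives 3359 → profitable ✗; to w=113 gives 10210 − 202×113 = -12616 → no gain ✓.
Peach (own payoff 10210 − 122×113 = -3576): to w=0 gives 3359 → profitable ✗; to w=39 gives 7094 − 122×39 = 2336 → profitable ✗.
Lemon (own payoff 3359): to w=39 gives 7094 − 429×39 = -9637 → no gain ✓; to w=113 gives 10210 − 429×113 = -38267 → no gain ✓.
3 of the 6 constraints hold; not an equilibrium.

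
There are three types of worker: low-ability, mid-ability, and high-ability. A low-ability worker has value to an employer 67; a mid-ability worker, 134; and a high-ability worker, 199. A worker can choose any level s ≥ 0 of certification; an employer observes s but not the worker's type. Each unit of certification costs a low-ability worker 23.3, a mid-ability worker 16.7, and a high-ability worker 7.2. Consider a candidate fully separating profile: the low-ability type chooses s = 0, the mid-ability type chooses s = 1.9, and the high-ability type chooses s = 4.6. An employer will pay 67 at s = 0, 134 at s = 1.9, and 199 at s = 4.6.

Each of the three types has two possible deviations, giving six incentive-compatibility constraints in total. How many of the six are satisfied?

3

High-ability (own payoff 199 − 7.2×4.6 = 165.88): to s=0 gives 67 → no gain ✓; to s=1.9 gives 134 − 7.2×1.9 = 120.32 → no gain ✓.
Low-ability (own payoff 67): to s=1.9 gives 134 − 23.3×1.9 = 89.73 → profitable ✗; to s=4.6 gives 199 − 23.3×4.6 = 91.82 → profitable ✗.
Mid-ability (own payoff 134 − 16.7×1.9 = 102.27): to s=0 gives 67 → no gain ✓; to s=4.6 gives 199 − 16.7×4.6 = 122.18 → profitable ✗.
3 of the 6 constraints hold; not an equilibrium.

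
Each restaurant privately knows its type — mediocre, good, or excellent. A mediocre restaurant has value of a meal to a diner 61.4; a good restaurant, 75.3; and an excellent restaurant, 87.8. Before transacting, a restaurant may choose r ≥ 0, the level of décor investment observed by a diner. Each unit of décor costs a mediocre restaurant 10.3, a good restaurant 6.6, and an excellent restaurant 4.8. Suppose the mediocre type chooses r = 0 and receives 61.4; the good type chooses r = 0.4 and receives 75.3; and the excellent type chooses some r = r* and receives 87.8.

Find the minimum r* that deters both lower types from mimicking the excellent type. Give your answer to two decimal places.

Good type (on-path payoff 75.3 − 6.6×0.4 = 72.66) won't mimic when 72.66 ≥ 87.8 − 6.6·r*, i.e. r* ≥ 2.29.
Mediocre type (on-path payoff 61.4) won't mimic when 61.4 ≥ 87.8 − 10.3·r*, i.e. r* ≥ 2.56.
Both must hold, so r* = max(2.56, 2.29) = 2.56. The mediocre type's constraint binds.

2.56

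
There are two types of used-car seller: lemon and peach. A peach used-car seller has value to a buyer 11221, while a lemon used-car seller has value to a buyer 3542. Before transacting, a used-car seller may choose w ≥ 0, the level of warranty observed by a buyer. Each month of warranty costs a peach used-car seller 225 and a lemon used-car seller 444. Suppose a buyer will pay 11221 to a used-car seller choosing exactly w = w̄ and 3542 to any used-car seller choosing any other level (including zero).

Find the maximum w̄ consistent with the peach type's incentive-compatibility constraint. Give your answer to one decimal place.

34.1

Choosing w̄ yields the peach type 11221 − 225·w̄; choosing zero yields 3542.
The peach type is indifferent at 11221 − 225·w̄ = 3542, i.e. w̄ = (11221 − 3542) / 225 ≈ 34.1.
For any w̄ above 34.1 the peach type would rather pool at zero, so separation collapses.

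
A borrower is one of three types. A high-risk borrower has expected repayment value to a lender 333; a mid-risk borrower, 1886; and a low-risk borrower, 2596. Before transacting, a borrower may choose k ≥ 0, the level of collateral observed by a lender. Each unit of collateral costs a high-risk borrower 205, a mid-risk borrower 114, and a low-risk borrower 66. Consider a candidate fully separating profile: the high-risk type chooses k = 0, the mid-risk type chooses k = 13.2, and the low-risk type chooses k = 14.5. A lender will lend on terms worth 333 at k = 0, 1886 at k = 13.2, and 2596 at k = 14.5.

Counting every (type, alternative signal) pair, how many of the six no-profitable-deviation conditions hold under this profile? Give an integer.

5

High-risk (own payoff 333): to k=13.2 gives 1886 − 205×13.2 = -820 → no gain ✓; to k=14.5 gives 2596 − 205×14.5 = -376.5 → no gain ✓.
Low-risk (own payoff 2596 − 66×14.5 = 1639): to k=0 gives 333 → no gain ✓; to k=13.2 gives 1886 − 66×13.2 = 1014.8 → no gain ✓.
Mid-risk (own payoff 1886 − 114×13.2 = 381.2): to k=0 gives 333 → no gain ✓; to k=14.5 gives 2596 − 114×14.5 = 943 → profitable ✗.
5 of the 6 constraints hold; not an equilibrium.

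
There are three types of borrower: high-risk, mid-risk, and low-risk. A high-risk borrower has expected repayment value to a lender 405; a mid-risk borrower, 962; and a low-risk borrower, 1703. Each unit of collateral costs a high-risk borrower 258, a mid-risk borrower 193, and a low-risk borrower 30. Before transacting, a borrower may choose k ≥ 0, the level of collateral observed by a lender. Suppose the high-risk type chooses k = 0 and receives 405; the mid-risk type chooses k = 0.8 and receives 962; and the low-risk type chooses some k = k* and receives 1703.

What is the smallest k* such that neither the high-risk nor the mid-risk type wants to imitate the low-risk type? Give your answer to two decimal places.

5.03

Mid-risk type (on-path payoff 962 − 193×0.8 = 807.6) won't mimic when 807.6 ≥ 1703 − 193·k*, i.e. k* ≥ 4.64.
High-risk type (on-path payoff 405) won't mimic when 405 ≥ 1703 − 258·k*, i.e. k* ≥ 5.03.
Both must hold, so k* = max(5.03, 4.64) = 5.03. The high-risk type's constraint binds.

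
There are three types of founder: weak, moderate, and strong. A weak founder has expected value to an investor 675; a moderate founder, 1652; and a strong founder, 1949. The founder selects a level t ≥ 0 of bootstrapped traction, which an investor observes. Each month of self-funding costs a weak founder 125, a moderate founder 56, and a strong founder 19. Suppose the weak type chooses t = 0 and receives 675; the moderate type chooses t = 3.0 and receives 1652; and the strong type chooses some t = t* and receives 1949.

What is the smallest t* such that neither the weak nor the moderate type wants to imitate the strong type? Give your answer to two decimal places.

Weak type (on-path payoff 675) won't mimic when 675 ≥ 1949 − 125·t*, i.e. t* ≥ 10.19.
Moderate type (on-path payoff 1652 − 56×3.0 = 1484) won't mimic when 1484 ≥ 1949 − 56·t*, i.e. t* ≥ 8.30.
Both must hold, so t* = max(10.19, 8.30) = 10.19. The weak type's constraint binds.

10.19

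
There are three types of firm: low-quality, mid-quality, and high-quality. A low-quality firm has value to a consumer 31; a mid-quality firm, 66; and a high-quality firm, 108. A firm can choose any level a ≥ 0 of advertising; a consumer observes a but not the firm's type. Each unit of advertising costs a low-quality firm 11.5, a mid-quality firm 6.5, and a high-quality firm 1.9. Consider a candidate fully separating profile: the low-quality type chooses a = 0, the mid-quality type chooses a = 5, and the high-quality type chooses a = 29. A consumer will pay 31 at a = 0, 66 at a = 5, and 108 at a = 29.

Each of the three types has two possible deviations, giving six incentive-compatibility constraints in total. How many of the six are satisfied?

5

Mid-quality (own payoff 66 − 6.5×5 = 33.5): to a=0 gives 31 → no gain ✓; to a=29 gives 108 − 6.5×29 = -80.5 → no gain ✓.
Low-quality (own payoff 31): to a=5 gives 66 − 11.5×5 = 8.5 → no gain ✓; to a=29 gives 108 − 11.5×29 = -225.5 → no gain ✓.
High-quality (own payoff 108 − 1.9×29 = 52.9): to a=0 gives 31 → no gain ✓; to a=5 gives 66 − 1.9×5 = 56.5 → profitable ✗.
5 of the 6 constraints hold; not an equilibrium.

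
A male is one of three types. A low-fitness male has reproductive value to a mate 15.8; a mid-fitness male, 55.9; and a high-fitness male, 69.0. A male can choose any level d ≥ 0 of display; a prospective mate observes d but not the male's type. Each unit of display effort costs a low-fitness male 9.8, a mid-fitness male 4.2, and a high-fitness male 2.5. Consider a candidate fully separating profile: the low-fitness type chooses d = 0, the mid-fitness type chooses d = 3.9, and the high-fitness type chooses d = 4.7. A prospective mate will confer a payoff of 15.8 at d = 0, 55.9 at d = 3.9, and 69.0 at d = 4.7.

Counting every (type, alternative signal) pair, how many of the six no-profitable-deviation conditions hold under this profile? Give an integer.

High-fitness (own payoff 69.0 − 2.5×4.7 = 57.25): to d=0 gives 15.8 → no gain ✓; to d=3.9 gives 55.9 − 2.5×3.9 = 46.15 → no gain ✓.
Low-fitness (own payoff 15.8): to d=3.9 gives 55.9 − 9.8×3.9 = 17.68 → profitable ✗; to d=4.7 gives 69.0 − 9.8×4.7 = 22.94 → profitable ✗.
Mid-fitness (own payoff 55.9 − 4.2×3.9 = 39.52): to d=0 gives 15.8 → no gain ✓; to d=4.7 gives 69.0 − 4.2×4.7 = 49.26 → profitable ✗.
3 of the 6 constraints hold; not an equilibrium.

3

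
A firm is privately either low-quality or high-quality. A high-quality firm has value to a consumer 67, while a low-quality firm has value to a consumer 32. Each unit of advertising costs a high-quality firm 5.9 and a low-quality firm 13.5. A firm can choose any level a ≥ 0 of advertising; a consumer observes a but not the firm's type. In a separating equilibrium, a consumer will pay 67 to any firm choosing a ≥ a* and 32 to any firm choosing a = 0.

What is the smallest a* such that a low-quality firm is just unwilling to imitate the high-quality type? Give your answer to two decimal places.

A low-quality firm choosing a = 0 receives 32.
Imitating at a* instead would pay 67 at cost 13.5·a*, netting 67 − 13.5·a*.
Indifference: 32 = 67 − 13.5·a*, so a* = (67 − 32) / 13.5 ≈ 2.59.
This is the low-quality type's binding incentive-compatibility constraint; any a ≥ 2.59 sustains separation on that side.

2.59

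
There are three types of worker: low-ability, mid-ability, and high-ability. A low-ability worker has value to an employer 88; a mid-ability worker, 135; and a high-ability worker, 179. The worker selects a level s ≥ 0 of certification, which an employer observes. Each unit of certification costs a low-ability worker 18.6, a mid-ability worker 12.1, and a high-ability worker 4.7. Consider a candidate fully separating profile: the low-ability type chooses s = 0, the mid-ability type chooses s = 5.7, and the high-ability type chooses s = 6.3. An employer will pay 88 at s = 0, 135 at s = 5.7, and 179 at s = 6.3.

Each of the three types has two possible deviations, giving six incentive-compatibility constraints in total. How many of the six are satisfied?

Mid-ability (own payoff 135 − 12.1×5.7 = 66.03): to s=0 gives 88 → profitable ✗; to s=6.3 gives 179 − 12.1×6.3 = 102.77 → profitable ✗.
High-ability (own payoff 179 − 4.7×6.3 = 149.39): to s=0 gives 88 → no gain ✓; to s=5.7 gives 135 − 4.7×5.7 = 108.21 → no gain ✓.
Low-ability (own payoff 88): to s=5.7 gives 135 − 18.6×5.7 = 28.98 → no gain ✓; to s=6.3 gives 179 − 18.6×6.3 = 61.82 → no gain ✓.
4 of the 6 constraints hold; not an equilibrium.

4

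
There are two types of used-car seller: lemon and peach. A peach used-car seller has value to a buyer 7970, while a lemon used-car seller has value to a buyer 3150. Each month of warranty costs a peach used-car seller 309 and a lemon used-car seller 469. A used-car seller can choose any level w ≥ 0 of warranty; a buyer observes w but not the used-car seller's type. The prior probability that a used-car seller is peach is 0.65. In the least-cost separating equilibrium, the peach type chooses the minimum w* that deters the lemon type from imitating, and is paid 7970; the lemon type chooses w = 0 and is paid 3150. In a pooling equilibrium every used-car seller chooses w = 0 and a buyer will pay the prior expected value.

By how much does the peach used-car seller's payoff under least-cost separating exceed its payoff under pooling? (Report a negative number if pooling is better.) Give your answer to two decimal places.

-1488.65

Least-cost separating signal: w* solves 3150 = 7970 − 469·w*, so w* = (7970 − 3150)/469 ≈ 10.2772.
Peach type's separating payoff: 7970 − 309 × w* = 7970 − 309 × (7970 − 3150)/469 = 7970 − 1489380/469 ≈ 4794.3497.
Pooling payoff: 0.65 × 7970 + 0.35 × 3150 = 6283.
Difference: 4794.3497 − 6283 = -1488.6503, i.e. -1488.65 to two decimal places.
The peach type would prefer the pooling outcome.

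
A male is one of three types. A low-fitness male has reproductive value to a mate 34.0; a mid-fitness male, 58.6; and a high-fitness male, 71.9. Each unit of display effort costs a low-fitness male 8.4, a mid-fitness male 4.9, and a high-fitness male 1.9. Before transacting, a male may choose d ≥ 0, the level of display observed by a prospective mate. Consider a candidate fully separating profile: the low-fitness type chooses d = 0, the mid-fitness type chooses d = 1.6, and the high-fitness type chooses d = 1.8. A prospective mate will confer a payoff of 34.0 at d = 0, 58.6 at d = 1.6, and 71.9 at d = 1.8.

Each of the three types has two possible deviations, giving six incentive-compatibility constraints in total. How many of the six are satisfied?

3

Mid-fitness (own payoff 58.6 − 4.9×1.6 = 50.76): to d=0 gives 34.0 → no gain ✓; to d=1.8 gives 71.9 − 4.9×1.8 = 63.08 → profitable ✗.
Low-fitness (own payoff 34.0): to d=1.6 gives 58.6 − 8.4×1.6 = 45.16 → profitable ✗; to d=1.8 gives 71.9 − 8.4×1.8 = 56.78 → profitable ✗.
High-fitness (own payoff 71.9 − 1.9×1.8 = 68.48): to d=0 gives 34.0 → no gain ✓; to d=1.6 gives 58.6 − 1.9×1.6 = 55.56 → no gain ✓.
3 of the 6 constraints hold; not an equilibrium.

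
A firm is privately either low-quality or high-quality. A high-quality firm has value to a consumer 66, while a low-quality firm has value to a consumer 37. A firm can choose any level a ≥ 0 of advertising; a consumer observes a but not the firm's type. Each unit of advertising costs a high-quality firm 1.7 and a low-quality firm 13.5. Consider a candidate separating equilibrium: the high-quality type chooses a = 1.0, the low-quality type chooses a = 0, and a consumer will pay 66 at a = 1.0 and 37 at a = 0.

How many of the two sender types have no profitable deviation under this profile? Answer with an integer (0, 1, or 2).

1

High-quality type: signal → 66 − 1.7 × 1.0 = 64.3; deviate to 0 → 37. IC holds (64.3 ≥ 37).
Low-quality type: stay at 0 → 37; mimic → 66 − 13.5 × 1.0 = 52.5. IC fails (37 < 52.5).
1 of 2 constraints hold, so this profile is not an equilibrium.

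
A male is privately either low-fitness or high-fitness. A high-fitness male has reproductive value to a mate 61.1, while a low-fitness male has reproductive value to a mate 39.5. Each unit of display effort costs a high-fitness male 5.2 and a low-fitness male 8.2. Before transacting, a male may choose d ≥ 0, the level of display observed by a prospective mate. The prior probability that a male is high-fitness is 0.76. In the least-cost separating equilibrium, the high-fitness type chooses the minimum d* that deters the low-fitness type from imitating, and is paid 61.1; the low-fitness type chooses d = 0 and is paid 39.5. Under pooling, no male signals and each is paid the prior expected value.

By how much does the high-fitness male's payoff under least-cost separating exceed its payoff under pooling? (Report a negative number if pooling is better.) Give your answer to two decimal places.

Least-cost separating signal: d* solves 39.5 = 61.1 − 8.2·d*, so d* = (61.1 − 39.5)/8.2 ≈ 2.6341.
High-fitness type's separating payoff: 61.1 − 5.2 × d* = 61.1 − 5.2 × (61.1 − 39.5)/8.2 = 61.1 − 112.32/8.2 ≈ 47.4024.
Pooling payoff: 0.76 × 61.1 + 0.24 × 39.5 = 55.916.
Difference: 47.4024 − 55.916 = -8.5136, i.e. -8.51 to two decimal places.
The high-fitness type would prefer the pooling outcome.

-8.51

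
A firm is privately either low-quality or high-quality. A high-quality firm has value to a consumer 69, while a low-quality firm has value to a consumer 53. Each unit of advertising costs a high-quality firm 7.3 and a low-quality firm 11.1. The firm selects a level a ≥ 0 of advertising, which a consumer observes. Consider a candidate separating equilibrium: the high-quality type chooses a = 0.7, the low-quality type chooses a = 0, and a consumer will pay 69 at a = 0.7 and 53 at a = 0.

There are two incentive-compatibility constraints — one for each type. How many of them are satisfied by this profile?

1

High-quality type: signal → 69 − 7.3 × 0.7 = 63.89; deviate to 0 → 53. IC holds (63.89 ≥ 53).
Low-quality type: stay at 0 → 53; mimic → 69 − 11.1 × 0.7 = 61.23. IC fails (53 < 61.23).
1 of 2 constraints hold, so this profile is not an equilibrium.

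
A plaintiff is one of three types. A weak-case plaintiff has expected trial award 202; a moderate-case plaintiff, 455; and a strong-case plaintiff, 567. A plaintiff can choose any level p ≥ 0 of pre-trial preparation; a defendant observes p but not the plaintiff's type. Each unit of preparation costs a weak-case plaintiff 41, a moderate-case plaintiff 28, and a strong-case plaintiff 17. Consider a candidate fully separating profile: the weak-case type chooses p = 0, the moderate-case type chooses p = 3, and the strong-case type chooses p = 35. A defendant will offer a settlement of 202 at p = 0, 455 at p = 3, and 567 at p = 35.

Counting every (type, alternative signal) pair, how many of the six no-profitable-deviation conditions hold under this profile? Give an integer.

Moderate-case (own payoff 455 − 28×3 = 371): to p=0 gives 202 → no gain ✓; to p=35 gives 567 − 28×35 = -413 → no gain ✓.
Weak-case (own payoff 202): to p=3 gives 455 − 41×3 = 332 → profitable ✗; to p=35 gives 567 − 41×35 = -868 → no gain ✓.
Strong-case (own payoff 567 − 17×35 = -28): to p=0 gives 202 → profitable ✗; to p=3 gives 455 − 17×3 = 404 → profitable ✗.
3 of the 6 constraints hold; not an equilibrium.

3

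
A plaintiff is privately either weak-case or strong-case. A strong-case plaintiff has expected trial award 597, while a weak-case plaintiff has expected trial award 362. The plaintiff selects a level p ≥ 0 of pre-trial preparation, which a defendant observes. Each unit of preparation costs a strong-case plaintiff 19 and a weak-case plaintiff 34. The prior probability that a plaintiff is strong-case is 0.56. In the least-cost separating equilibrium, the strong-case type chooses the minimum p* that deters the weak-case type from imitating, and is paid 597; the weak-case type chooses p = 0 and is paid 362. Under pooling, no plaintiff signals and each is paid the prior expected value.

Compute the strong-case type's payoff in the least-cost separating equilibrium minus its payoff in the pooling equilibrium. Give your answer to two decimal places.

Least-cost separating signal: p* solves 362 = 597 − 34·p*, so p* = (597 − 362)/34 ≈ 6.9118.
Strong-case type's separating payoff: 597 − 19 × p* = 597 − 19 × (597 − 362)/34 = 597 − 4465/34 ≈ 465.6765.
Pooling payoff: 0.56 × 597 + 0.44 × 362 = 493.6.
Difference: 465.6765 − 493.6 = -27.9235, i.e. -27.92 to two decimal places.
The strong-case type would prefer the pooling outcome.

-27.92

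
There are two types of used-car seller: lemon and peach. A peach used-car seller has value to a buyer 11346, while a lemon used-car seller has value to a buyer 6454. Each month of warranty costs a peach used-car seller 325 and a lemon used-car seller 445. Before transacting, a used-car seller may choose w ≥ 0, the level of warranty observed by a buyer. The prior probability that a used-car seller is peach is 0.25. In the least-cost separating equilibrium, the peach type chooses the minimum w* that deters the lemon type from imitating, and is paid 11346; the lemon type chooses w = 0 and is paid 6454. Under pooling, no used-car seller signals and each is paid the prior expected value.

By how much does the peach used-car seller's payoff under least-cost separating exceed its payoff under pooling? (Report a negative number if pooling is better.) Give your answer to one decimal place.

Least-cost separating signal: w* solves 6454 = 11346 − 445·w*, so w* = (11346 − 6454)/445 ≈ 10.9933.
Peach type's separating payoff: 11346 − 325 × w* = 11346 − 325 × (11346 − 6454)/445 = 11346 − 1589900/445 ≈ 7773.191.
Pooling payoff: 0.25 × 11346 + 0.75 × 6454 = 7677.
Difference: 7773.191 − 7677 = 96.191, i.e. 96.2 to one decimal place.
The peach type prefers to separate.

96.2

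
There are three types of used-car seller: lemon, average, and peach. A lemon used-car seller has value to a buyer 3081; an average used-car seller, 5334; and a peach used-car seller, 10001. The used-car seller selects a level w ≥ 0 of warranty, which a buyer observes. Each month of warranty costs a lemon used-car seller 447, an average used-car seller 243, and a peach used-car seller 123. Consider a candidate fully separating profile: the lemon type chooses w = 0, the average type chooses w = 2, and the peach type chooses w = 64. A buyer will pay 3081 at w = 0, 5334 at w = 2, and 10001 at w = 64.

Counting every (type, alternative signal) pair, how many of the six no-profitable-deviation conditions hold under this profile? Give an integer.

Average (own payoff 5334 − 243×2 = 4848): to w=0 gives 3081 → no gain ✓; to w=64 gives 10001 − 243×64 = -5551 → no gain ✓.
Lemon (own payoff 3081): to w=2 gives 5334 − 447×2 = 4440 → profitable ✗; to w=64 gives 10001 − 447×64 = -18607 → no gain ✓.
Peach (own payoff 10001 − 123×64 = 2129): to w=0 gives 3081 → profitable ✗; to w=2 gives 5334 − 123×2 = 5088 → profitable ✗.
3 of the 6 constraints hold; not an equilibrium.

3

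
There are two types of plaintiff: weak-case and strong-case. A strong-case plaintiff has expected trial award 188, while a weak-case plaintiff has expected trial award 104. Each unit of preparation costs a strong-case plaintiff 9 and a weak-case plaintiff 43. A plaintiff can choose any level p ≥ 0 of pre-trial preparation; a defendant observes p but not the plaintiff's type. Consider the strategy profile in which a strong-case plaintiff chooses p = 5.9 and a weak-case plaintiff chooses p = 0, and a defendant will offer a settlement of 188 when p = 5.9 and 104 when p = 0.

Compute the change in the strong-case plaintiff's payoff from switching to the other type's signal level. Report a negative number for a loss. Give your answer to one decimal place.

Playing p = 5.9 the strong-case plaintiff receives 188 − 9 × 5.9 = 134.9.
Deviating to p = 0 yields 104 instead.
Gain from deviating: 104 − 134.9 = -30.9.
The gain is negative, so the strong-case type's incentive-compatibility constraint is satisfied.

-30.9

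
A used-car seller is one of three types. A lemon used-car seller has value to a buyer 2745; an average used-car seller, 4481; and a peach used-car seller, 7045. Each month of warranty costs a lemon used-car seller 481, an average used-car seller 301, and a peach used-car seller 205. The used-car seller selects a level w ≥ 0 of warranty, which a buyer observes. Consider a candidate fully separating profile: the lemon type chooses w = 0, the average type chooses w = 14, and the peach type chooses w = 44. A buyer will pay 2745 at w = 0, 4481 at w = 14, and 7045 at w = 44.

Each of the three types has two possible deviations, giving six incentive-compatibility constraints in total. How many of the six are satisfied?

Lemon (own payoff 2745): to w=14 gives 4481 − 481×14 = -2253 → no gain ✓; to w=44 gives 7045 − 481×44 = -14119 → no gain ✓.
Peach (own payoff 7045 − 205×44 = -1975): to w=0 gives 2745 → profitable ✗; to w=14 gives 4481 − 205×14 = 1611 → profitable ✗.
Average (own payoff 4481 − 301×14 = 267): to w=0 gives 2745 → profitable ✗; to w=44 gives 7045 − 301×44 = -6199 → no gain ✓.
3 of the 6 constraints hold; not an equilibrium.

3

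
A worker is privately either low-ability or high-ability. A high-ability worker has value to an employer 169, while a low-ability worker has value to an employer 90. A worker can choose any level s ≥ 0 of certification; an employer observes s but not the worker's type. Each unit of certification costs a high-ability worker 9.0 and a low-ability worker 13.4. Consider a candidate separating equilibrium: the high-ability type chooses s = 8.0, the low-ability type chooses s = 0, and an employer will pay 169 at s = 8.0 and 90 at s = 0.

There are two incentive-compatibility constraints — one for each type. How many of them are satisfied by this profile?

2

High-ability type: signal → 169 − 9.0 × 8.0 = 97; deviate to 0 → 90. IC holds (97 ≥ 90).
Low-ability type: stay at 0 → 90; mimic → 169 − 13.4 × 8.0 = 61.8. IC holds (90 ≥ 61.8).
2 of 2 constraints hold, so this is a separating equilibrium.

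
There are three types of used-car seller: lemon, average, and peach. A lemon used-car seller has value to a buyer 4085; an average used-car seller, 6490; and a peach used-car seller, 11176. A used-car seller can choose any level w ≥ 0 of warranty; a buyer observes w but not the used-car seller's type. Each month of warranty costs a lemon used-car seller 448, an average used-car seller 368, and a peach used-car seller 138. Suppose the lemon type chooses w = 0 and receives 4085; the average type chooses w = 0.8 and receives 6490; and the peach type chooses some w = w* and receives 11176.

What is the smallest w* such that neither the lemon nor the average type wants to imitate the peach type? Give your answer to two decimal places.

15.83

Lemon type (on-path payoff 4085) won't mimic when 4085 ≥ 11176 − 448·w*, i.e. w* ≥ 15.83.
Average type (on-path payoff 6490 − 368×0.8 = 6195.6) won't mimic when 6195.6 ≥ 11176 − 368·w*, i.e. w* ≥ 13.53.
Both must hold, so w* = max(15.83, 13.53) = 15.83. The lemon type's constraint binds.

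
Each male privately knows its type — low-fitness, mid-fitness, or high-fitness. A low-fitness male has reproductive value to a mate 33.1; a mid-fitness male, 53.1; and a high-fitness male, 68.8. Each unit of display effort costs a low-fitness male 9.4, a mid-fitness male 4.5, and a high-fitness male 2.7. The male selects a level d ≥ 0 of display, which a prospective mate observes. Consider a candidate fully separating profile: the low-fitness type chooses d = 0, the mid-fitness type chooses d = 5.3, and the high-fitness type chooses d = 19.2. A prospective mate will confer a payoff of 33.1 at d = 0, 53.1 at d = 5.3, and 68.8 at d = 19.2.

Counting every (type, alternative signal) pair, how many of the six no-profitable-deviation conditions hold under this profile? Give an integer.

Low-fitness (own payoff 33.1): to d=5.3 gives 53.1 − 9.4×5.3 = 3.28 → no gain ✓; to d=19.2 gives 68.8 − 9.4×19.2 = -111.68 → no gain ✓.
Mid-fitness (own payoff 53.1 − 4.5×5.3 = 29.25): to d=0 gives 33.1 → profitable ✗; to d=19.2 gives 68.8 − 4.5×19.2 = -17.6 → no gain ✓.
High-fitness (own payoff 68.8 − 2.7×19.2 = 16.96): to d=0 gives 33.1 → profitable ✗; to d=5.3 gives 53.1 − 2.7×5.3 = 38.79 → profitable ✗.
3 of the 6 constraints hold; not an equilibrium.

3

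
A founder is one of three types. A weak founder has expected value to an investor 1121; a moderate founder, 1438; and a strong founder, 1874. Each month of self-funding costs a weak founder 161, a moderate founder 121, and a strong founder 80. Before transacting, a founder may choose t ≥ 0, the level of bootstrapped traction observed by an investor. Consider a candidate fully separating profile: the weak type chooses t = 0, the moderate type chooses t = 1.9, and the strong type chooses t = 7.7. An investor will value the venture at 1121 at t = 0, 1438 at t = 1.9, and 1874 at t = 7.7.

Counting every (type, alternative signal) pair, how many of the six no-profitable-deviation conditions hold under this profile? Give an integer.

4

Strong (own payoff 1874 − 80×7.7 = 1258): to t=0 gives 1121 → no gain ✓; to t=1.9 gives 1438 − 80×1.9 = 1286 → profitable ✗.
Weak (own payoff 1121): to t=1.9 gives 1438 − 161×1.9 = 1132.1 → profitable ✗; to t=7.7 gives 1874 − 161×7.7 = 634.3 → no gain ✓.
Moderate (own payoff 1438 − 121×1.9 = 1208.1): to t=0 gives 1121 → no gain ✓; to t=7.7 gives 1874 − 121×7.7 = 942.3 → no gain ✓.
4 of the 6 constraints hold; not an equilibrium.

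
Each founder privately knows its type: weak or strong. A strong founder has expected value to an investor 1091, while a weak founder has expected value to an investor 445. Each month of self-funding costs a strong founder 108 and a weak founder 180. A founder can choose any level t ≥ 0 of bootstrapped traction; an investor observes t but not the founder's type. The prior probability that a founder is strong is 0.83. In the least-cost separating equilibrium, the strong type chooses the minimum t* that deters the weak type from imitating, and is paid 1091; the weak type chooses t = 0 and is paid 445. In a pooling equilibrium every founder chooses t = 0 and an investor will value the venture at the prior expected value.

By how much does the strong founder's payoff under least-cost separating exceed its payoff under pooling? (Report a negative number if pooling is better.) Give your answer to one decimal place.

Least-cost separating signal: t* solves 445 = 1091 − 180·t*, so t* = (1091 − 445)/180 ≈ 3.5889.
Strong type's separating payoff: 1091 − 108 × t* = 1091 − 108 × (1091 − 445)/180 = 1091 − 69768/180 = 703.4.
Pooling payoff: 0.83 × 1091 + 0.17 × 445 = 981.18.
Difference: 703.4 − 981.18 = -277.78, i.e. -277.8 to one decimal place.
The strong type would prefer the pooling outcome.

-277.8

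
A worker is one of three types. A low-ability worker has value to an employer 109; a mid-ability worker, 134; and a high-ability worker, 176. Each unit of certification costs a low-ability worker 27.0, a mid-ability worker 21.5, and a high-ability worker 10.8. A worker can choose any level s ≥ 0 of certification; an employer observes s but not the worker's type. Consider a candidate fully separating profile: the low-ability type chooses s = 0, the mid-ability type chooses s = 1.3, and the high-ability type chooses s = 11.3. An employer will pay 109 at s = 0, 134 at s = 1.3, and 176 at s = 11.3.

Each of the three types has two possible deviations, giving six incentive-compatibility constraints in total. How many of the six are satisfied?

3

High-ability (own payoff 176 − 10.8×11.3 = 53.96): to s=0 gives 109 → profitable ✗; to s=1.3 gives 134 − 10.8×1.3 = 119.96 → profitable ✗.
Mid-ability (own payoff 134 − 21.5×1.3 = 106.05): to s=0 gives 109 → profitable ✗; to s=11.3 gives 176 − 21.5×11.3 = -66.95 → no gain ✓.
Low-ability (own payoff 109): to s=1.3 gives 134 − 27.0×1.3 = 98.9 → no gain ✓; to s=11.3 gives 176 − 27.0×11.3 = -129.1 → no gain ✓.
3 of the 6 constraints hold; not an equilibrium.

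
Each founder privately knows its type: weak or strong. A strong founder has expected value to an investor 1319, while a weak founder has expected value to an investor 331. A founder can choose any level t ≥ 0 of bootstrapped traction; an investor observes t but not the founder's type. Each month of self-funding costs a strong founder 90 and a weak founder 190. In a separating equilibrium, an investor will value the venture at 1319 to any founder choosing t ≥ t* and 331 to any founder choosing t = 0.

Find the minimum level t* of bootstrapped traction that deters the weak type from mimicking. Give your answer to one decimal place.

A weak founder choosing t = 0 receives 331.
Imitating at t* instead would pay 1319 at cost 190·t*, netting 1319 − 190·t*.
Indifference: 331 = 1319 − 190·t*, so t* = (1319 − 331) / 190 = 5.2.
At t* the weak type's incentive constraint just binds; the strong type strictly prefers t* since its per-unit cost is lower.

5.2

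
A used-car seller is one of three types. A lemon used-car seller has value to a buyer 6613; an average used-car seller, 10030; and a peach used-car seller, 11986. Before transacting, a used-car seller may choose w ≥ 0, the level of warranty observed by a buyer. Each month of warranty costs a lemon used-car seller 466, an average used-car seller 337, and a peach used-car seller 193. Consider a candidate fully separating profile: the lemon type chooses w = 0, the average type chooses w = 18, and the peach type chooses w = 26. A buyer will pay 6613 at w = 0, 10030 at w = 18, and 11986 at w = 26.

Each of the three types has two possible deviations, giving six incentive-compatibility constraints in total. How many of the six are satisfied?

Lemon (own payoff 6613): to w=18 gives 10030 − 466×18 = 1642 → no gain ✓; to w=26 gives 11986 − 466×26 = -130 → no gain ✓.
Peach (own payoff 11986 − 193×26 = 6968): to w=0 gives 6613 → no gain ✓; to w=18 gives 10030 − 193×18 = 6556 → no gain ✓.
Average (own payoff 10030 − 337×18 = 3964): to w=0 gives 6613 → profitable ✗; to w=26 gives 11986 − 337×26 = 3224 → no gain ✓.
5 of the 6 constraints hold; not an equilibrium.

5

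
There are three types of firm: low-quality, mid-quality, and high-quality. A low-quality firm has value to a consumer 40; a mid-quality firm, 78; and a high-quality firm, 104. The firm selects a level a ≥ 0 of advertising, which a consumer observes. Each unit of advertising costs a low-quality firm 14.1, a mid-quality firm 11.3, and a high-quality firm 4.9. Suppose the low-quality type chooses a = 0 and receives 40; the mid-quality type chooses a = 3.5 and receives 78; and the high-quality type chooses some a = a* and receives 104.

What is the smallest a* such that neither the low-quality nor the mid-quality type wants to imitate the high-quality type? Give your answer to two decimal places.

Low-quality type (on-path payoff 40) won't mimic when 40 ≥ 104 − 14.1·a*, i.e. a* ≥ 4.54.
Mid-quality type (on-path payoff 78 − 11.3×3.5 = 38.45) won't mimic when 38.45 ≥ 104 − 11.3·a*, i.e. a* ≥ 5.80.
Both must hold, so a* = max(4.54, 5.80) = 5.80. The mid-quality type's constraint binds.

5.80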